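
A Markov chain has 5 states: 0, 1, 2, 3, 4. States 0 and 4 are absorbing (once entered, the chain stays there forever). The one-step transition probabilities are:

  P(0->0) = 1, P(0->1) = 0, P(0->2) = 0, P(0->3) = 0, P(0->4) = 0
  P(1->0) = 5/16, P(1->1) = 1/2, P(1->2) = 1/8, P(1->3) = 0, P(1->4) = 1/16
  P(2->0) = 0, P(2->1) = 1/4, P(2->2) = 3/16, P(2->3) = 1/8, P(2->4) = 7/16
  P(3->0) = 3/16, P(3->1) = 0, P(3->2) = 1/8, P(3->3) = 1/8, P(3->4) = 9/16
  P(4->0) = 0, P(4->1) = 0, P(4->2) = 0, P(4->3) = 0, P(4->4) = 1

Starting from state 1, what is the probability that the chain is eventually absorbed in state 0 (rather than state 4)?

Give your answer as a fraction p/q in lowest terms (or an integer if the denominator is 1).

Let a_i = P(absorbed in 0 | start in state i).
Boundary conditions: a_0 = 1, a_4 = 0.
For each transient state i, a_i = sum_j P(i->j) * a_j:
  a_1 = 5/16*a_0 + 1/2*a_1 + 1/8*a_2 + 0*a_3 + 1/16*a_4
  a_2 = 0*a_0 + 1/4*a_1 + 3/16*a_2 + 1/8*a_3 + 7/16*a_4
  a_3 = 3/16*a_0 + 0*a_1 + 1/8*a_2 + 1/8*a_3 + 9/16*a_4

Substituting a_0 = 1 and a_4 = 0, rearrange to (I - Q) a = r where r[i] = P(i -> 0):
  [1/2, -1/8, 0] . (a_1, a_2, a_3) = 5/16
  [-1/4, 13/16, -1/8] . (a_1, a_2, a_3) = 0
  [0, -1/8, 7/8] . (a_1, a_2, a_3) = 3/16

Solving yields:
  a_1 = 11/16
  a_2 = 1/4
  a_3 = 1/4

Starting state is 1, so the absorption probability is a_1 = 11/16.

Answer: 11/16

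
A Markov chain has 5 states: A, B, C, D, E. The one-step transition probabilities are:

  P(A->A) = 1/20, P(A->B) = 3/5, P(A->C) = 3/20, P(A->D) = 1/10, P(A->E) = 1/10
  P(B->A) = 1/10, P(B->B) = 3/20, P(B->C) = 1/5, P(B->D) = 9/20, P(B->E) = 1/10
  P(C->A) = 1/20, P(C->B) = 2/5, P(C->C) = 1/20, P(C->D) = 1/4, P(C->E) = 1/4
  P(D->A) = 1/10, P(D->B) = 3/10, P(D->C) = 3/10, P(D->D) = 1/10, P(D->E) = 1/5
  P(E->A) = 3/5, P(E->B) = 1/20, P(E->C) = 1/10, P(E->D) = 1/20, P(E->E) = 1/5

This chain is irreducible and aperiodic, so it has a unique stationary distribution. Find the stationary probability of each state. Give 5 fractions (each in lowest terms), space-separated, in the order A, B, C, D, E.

The stationary distribution satisfies pi = pi * P, i.e.:
  pi_A = 1/20*pi_A + 1/10*pi_B + 1/20*pi_C + 1/10*pi_D + 3/5*pi_E
  pi_B = 3/5*pi_A + 3/20*pi_B + 2/5*pi_C + 3/10*pi_D + 1/20*pi_E
  pi_C = 3/20*pi_A + 1/5*pi_B + 1/20*pi_C + 3/10*pi_D + 1/10*pi_E
  pi_D = 1/10*pi_A + 9/20*pi_B + 1/4*pi_C + 1/10*pi_D + 1/20*pi_E
  pi_E = 1/10*pi_A + 1/10*pi_B + 1/4*pi_C + 1/5*pi_D + 1/5*pi_E
with normalization: pi_A + pi_B + pi_C + pi_D + pi_E = 1.

Using the first 4 balance equations plus normalization, the linear system A*pi = b is:
  [-19/20, 1/10, 1/20, 1/10, 3/5] . pi = 0
  [3/5, -17/20, 2/5, 3/10, 1/20] . pi = 0
  [3/20, 1/5, -19/20, 3/10, 1/10] . pi = 0
  [1/10, 9/20, 1/4, -9/10, 1/20] . pi = 0
  [1, 1, 1, 1, 1] . pi = 1

Solving yields:
  pi_A = 5224/31651
  pi_B = 17929/63302
  pi_C = 5423/31651
  pi_D = 6857/31651
  pi_E = 10365/63302

Verification (pi * P):
  5224/31651*1/20 + 17929/63302*1/10 + 5423/31651*1/20 + 6857/31651*1/10 + 10365/63302*3/5 = 5224/31651 = pi_A  (ok)
  5224/31651*3/5 + 17929/63302*3/20 + 5423/31651*2/5 + 6857/31651*3/10 + 10365/63302*1/20 = 17929/63302 = pi_B  (ok)
  5224/31651*3/20 + 17929/63302*1/5 + 5423/31651*1/20 + 6857/31651*3/10 + 10365/63302*1/10 = 5423/31651 = pi_C  (ok)
  5224/31651*1/10 + 17929/63302*9/20 + 5423/31651*1/4 + 6857/31651*1/10 + 10365/63302*1/20 = 6857/31651 = pi_D  (ok)
  5224/31651*1/10 + 17929/63302*1/10 + 5423/31651*1/4 + 6857/31651*1/5 + 10365/63302*1/5 = 10365/63302 = pi_E  (ok)

Answer: 5224/31651 17929/63302 5423/31651 6857/31651 10365/63302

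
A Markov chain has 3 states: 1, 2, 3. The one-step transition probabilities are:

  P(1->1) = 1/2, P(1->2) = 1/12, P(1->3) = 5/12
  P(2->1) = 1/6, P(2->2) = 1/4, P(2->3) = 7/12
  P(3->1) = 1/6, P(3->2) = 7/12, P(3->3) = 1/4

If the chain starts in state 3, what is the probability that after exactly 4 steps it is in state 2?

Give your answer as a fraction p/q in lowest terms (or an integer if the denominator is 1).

Answer: 55/162

Derivation:
Computing P^4 by repeated multiplication:
P^1 =
  1: [1/2, 1/12, 5/12]
  2: [1/6, 1/4, 7/12]
  3: [1/6, 7/12, 1/4]
P^2 =
  1: [1/3, 11/36, 13/36]
  2: [2/9, 5/12, 13/36]
  3: [2/9, 11/36, 17/36]
P^3 =
  1: [5/18, 17/54, 11/27]
  2: [13/54, 1/3, 23/54]
  3: [13/54, 10/27, 7/18]
P^4 =
  1: [7/27, 55/162, 65/162]
  2: [20/81, 19/54, 65/162]
  3: [20/81, 55/162, 67/162]

(P^4)[3 -> 2] = 55/162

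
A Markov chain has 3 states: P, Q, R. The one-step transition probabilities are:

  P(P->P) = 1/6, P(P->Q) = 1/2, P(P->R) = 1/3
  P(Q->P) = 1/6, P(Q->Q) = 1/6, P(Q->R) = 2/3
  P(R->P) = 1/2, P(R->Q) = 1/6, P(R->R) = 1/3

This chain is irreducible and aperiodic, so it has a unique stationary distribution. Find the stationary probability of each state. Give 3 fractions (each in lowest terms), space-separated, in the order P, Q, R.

Answer: 4/13 7/26 11/26

Derivation:
The stationary distribution satisfies pi = pi * P, i.e.:
  pi_P = 1/6*pi_P + 1/6*pi_Q + 1/2*pi_R
  pi_Q = 1/2*pi_P + 1/6*pi_Q + 1/6*pi_R
  pi_R = 1/3*pi_P + 2/3*pi_Q + 1/3*pi_R
with normalization: pi_P + pi_Q + pi_R = 1.

Using the first 2 balance equations plus normalization, the linear system A*pi = b is:
  [-5/6, 1/6, 1/2] . pi = 0
  [1/2, -5/6, 1/6] . pi = 0
  [1, 1, 1] . pi = 1

Solving yields:
  pi_P = 4/13
  pi_Q = 7/26
  pi_R = 11/26

Verification (pi * P):
  4/13*1/6 + 7/26*1/6 + 11/26*1/2 = 4/13 = pi_P  (ok)
  4/13*1/2 + 7/26*1/6 + 11/26*1/6 = 7/26 = pi_Q  (ok)
  4/13*1/3 + 7/26*2/3 + 11/26*1/3 = 11/26 = pi_R  (ok)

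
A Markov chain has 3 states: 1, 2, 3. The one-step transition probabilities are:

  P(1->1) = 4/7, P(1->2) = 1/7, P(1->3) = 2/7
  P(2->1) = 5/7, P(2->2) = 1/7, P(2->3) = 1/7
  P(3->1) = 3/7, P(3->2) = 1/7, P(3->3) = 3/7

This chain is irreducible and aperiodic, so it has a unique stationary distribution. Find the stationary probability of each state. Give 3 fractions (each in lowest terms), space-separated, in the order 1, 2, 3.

The stationary distribution satisfies pi = pi * P, i.e.:
  pi_1 = 4/7*pi_1 + 5/7*pi_2 + 3/7*pi_3
  pi_2 = 1/7*pi_1 + 1/7*pi_2 + 1/7*pi_3
  pi_3 = 2/7*pi_1 + 1/7*pi_2 + 3/7*pi_3
with normalization: pi_1 + pi_2 + pi_3 = 1.

Using the first 2 balance equations plus normalization, the linear system A*pi = b is:
  [-3/7, 5/7, 3/7] . pi = 0
  [1/7, -6/7, 1/7] . pi = 0
  [1, 1, 1] . pi = 1

Solving yields:
  pi_1 = 23/42
  pi_2 = 1/7
  pi_3 = 13/42

Verification (pi * P):
  23/42*4/7 + 1/7*5/7 + 13/42*3/7 = 23/42 = pi_1  (ok)
  23/42*1/7 + 1/7*1/7 + 13/42*1/7 = 1/7 = pi_2  (ok)
  23/42*2/7 + 1/7*1/7 + 13/42*3/7 = 13/42 = pi_3  (ok)

Answer: 23/42 1/7 13/42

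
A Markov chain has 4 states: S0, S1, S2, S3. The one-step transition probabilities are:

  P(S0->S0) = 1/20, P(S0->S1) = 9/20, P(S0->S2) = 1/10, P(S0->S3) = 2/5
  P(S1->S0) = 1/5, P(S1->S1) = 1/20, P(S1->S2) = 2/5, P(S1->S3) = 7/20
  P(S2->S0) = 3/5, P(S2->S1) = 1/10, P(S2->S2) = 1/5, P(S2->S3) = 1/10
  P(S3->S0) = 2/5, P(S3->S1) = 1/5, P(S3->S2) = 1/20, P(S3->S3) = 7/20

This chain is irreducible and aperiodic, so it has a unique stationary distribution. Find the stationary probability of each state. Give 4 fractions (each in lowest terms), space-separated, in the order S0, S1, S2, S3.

The stationary distribution satisfies pi = pi * P, i.e.:
  pi_S0 = 1/20*pi_S0 + 1/5*pi_S1 + 3/5*pi_S2 + 2/5*pi_S3
  pi_S1 = 9/20*pi_S0 + 1/20*pi_S1 + 1/10*pi_S2 + 1/5*pi_S3
  pi_S2 = 1/10*pi_S0 + 2/5*pi_S1 + 1/5*pi_S2 + 1/20*pi_S3
  pi_S3 = 2/5*pi_S0 + 7/20*pi_S1 + 1/10*pi_S2 + 7/20*pi_S3
with normalization: pi_S0 + pi_S1 + pi_S2 + pi_S3 = 1.

Using the first 3 balance equations plus normalization, the linear system A*pi = b is:
  [-19/20, 1/5, 3/5, 2/5] . pi = 0
  [9/20, -19/20, 1/10, 1/5] . pi = 0
  [1/10, 2/5, -4/5, 1/20] . pi = 0
  [1, 1, 1, 1] . pi = 1

Solving yields:
  pi_S0 = 636/2207
  pi_S1 = 490/2207
  pi_S2 = 369/2207
  pi_S3 = 712/2207

Verification (pi * P):
  636/2207*1/20 + 490/2207*1/5 + 369/2207*3/5 + 712/2207*2/5 = 636/2207 = pi_S0  (ok)
  636/2207*9/20 + 490/2207*1/20 + 369/2207*1/10 + 712/2207*1/5 = 490/2207 = pi_S1  (ok)
  636/2207*1/10 + 490/2207*2/5 + 369/2207*1/5 + 712/2207*1/20 = 369/2207 = pi_S2  (ok)
  636/2207*2/5 + 490/2207*7/20 + 369/2207*1/10 + 712/2207*7/20 = 712/2207 = pi_S3  (ok)

Answer: 636/2207 490/2207 369/2207 712/2207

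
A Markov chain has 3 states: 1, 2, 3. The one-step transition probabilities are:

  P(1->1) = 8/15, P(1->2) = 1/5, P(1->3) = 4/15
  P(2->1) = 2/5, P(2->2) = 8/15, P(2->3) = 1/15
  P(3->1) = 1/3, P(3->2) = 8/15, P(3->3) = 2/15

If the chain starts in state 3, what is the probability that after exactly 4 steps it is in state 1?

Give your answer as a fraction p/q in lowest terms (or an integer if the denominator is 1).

Computing P^4 by repeated multiplication:
P^1 =
  1: [8/15, 1/5, 4/15]
  2: [2/5, 8/15, 1/15]
  3: [1/3, 8/15, 2/15]
P^2 =
  1: [34/75, 16/45, 43/225]
  2: [101/225, 2/5, 34/225]
  3: [98/225, 19/45, 32/225]
P^3 =
  1: [1511/3375, 86/225, 574/3375]
  2: [506/1125, 259/675, 562/3375]
  3: [1514/3375, 262/675, 551/3375]
P^4 =
  1: [2522/5625, 3889/10125, 8482/50625]
  2: [22724/50625, 1294/3375, 8491/50625]
  3: [22727/50625, 3886/10125, 8468/50625]

(P^4)[3 -> 1] = 22727/50625

Answer: 22727/50625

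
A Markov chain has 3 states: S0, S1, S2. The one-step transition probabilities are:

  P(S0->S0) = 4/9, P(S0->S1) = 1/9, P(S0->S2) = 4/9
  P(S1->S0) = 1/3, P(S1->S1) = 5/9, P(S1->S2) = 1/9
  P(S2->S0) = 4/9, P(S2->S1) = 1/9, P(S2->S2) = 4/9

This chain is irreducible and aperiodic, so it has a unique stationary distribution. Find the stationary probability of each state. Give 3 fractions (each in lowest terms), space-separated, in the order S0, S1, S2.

Answer: 19/45 1/5 17/45

Derivation:
The stationary distribution satisfies pi = pi * P, i.e.:
  pi_S0 = 4/9*pi_S0 + 1/3*pi_S1 + 4/9*pi_S2
  pi_S1 = 1/9*pi_S0 + 5/9*pi_S1 + 1/9*pi_S2
  pi_S2 = 4/9*pi_S0 + 1/9*pi_S1 + 4/9*pi_S2
with normalization: pi_S0 + pi_S1 + pi_S2 = 1.

Using the first 2 balance equations plus normalization, the linear system A*pi = b is:
  [-5/9, 1/3, 4/9] . pi = 0
  [1/9, -4/9, 1/9] . pi = 0
  [1, 1, 1] . pi = 1

Solving yields:
  pi_S0 = 19/45
  pi_S1 = 1/5
  pi_S2 = 17/45

Verification (pi * P):
  19/45*4/9 + 1/5*1/3 + 17/45*4/9 = 19/45 = pi_S0  (ok)
  19/45*1/9 + 1/5*5/9 + 17/45*1/9 = 1/5 = pi_S1  (ok)
  19/45*4/9 + 1/5*1/9 + 17/45*4/9 = 17/45 = pi_S2  (ok)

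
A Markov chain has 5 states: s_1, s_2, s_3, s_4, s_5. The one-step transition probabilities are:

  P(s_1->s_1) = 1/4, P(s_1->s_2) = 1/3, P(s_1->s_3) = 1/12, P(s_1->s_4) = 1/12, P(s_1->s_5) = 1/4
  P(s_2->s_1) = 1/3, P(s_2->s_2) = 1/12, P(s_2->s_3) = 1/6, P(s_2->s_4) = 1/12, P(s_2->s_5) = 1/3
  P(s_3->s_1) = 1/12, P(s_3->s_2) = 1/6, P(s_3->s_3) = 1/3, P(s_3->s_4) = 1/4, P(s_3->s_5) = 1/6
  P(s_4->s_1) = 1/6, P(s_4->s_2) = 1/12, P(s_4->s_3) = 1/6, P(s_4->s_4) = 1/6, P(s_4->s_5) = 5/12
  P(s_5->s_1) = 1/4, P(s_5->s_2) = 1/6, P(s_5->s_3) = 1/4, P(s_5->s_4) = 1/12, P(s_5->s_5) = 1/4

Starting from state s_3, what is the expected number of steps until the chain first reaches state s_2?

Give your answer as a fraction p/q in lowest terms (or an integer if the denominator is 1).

Answer: 4500/811

Derivation:
Let h_i = expected steps to first reach s_2 from state i.
Boundary: h_s_2 = 0.
First-step equations for the other states:
  h_s_1 = 1 + 1/4*h_s_1 + 1/3*h_s_2 + 1/12*h_s_3 + 1/12*h_s_4 + 1/4*h_s_5
  h_s_3 = 1 + 1/12*h_s_1 + 1/6*h_s_2 + 1/3*h_s_3 + 1/4*h_s_4 + 1/6*h_s_5
  h_s_4 = 1 + 1/6*h_s_1 + 1/12*h_s_2 + 1/6*h_s_3 + 1/6*h_s_4 + 5/12*h_s_5
  h_s_5 = 1 + 1/4*h_s_1 + 1/6*h_s_2 + 1/4*h_s_3 + 1/12*h_s_4 + 1/4*h_s_5

Substituting h_s_2 = 0 and rearranging gives the linear system (I - Q) h = 1:
  [3/4, -1/12, -1/12, -1/4] . (h_s_1, h_s_3, h_s_4, h_s_5) = 1
  [-1/12, 2/3, -1/4, -1/6] . (h_s_1, h_s_3, h_s_4, h_s_5) = 1
  [-1/6, -1/6, 5/6, -5/12] . (h_s_1, h_s_3, h_s_4, h_s_5) = 1
  [-1/4, -1/4, -1/12, 3/4] . (h_s_1, h_s_3, h_s_4, h_s_5) = 1

Solving yields:
  h_s_1 = 3534/811
  h_s_3 = 4500/811
  h_s_4 = 4722/811
  h_s_5 = 4284/811

Starting state is s_3, so the expected hitting time is h_s_3 = 4500/811.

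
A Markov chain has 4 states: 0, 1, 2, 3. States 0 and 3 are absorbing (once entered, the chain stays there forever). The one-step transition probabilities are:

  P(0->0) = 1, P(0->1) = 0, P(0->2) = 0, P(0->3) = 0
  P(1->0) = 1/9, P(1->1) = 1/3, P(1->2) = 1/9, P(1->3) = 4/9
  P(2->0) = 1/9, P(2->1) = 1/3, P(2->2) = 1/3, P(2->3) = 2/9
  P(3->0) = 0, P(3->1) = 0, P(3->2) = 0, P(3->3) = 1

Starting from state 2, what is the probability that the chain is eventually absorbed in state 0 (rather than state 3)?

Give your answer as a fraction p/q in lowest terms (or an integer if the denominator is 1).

Answer: 3/11

Derivation:
Let a_i = P(absorbed in 0 | start in state i).
Boundary conditions: a_0 = 1, a_3 = 0.
For each transient state i, a_i = sum_j P(i->j) * a_j:
  a_1 = 1/9*a_0 + 1/3*a_1 + 1/9*a_2 + 4/9*a_3
  a_2 = 1/9*a_0 + 1/3*a_1 + 1/3*a_2 + 2/9*a_3

Substituting a_0 = 1 and a_3 = 0, rearrange to (I - Q) a = r where r[i] = P(i -> 0):
  [2/3, -1/9] . (a_1, a_2) = 1/9
  [-1/3, 2/3] . (a_1, a_2) = 1/9

Solving yields:
  a_1 = 7/33
  a_2 = 3/11

Starting state is 2, so the absorption probability is a_2 = 3/11.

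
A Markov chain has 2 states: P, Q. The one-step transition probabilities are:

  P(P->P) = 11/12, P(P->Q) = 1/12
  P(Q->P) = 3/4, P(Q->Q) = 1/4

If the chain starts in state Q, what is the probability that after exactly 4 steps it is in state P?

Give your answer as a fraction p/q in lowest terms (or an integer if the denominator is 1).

Answer: 259/288

Derivation:
Computing P^4 by repeated multiplication:
P^1 =
  P: [11/12, 1/12]
  Q: [3/4, 1/4]
P^2 =
  P: [65/72, 7/72]
  Q: [7/8, 1/8]
P^3 =
  P: [389/432, 43/432]
  Q: [43/48, 5/48]
P^4 =
  P: [2333/2592, 259/2592]
  Q: [259/288, 29/288]

(P^4)[Q -> P] = 259/288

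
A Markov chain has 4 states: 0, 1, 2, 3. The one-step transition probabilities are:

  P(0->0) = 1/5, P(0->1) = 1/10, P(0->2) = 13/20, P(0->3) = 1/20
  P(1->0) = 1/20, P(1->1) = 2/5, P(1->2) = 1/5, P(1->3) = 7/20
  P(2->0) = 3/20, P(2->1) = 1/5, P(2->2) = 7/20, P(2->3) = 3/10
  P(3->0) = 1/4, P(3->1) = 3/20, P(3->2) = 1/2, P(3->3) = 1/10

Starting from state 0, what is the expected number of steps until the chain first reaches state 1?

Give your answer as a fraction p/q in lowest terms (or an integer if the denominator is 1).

Let h_i = expected steps to first reach 1 from state i.
Boundary: h_1 = 0.
First-step equations for the other states:
  h_0 = 1 + 1/5*h_0 + 1/10*h_1 + 13/20*h_2 + 1/20*h_3
  h_2 = 1 + 3/20*h_0 + 1/5*h_1 + 7/20*h_2 + 3/10*h_3
  h_3 = 1 + 1/4*h_0 + 3/20*h_1 + 1/2*h_2 + 1/10*h_3

Substituting h_1 = 0 and rearranging gives the linear system (I - Q) h = 1:
  [4/5, -13/20, -1/20] . (h_0, h_2, h_3) = 1
  [-3/20, 13/20, -3/10] . (h_0, h_2, h_3) = 1
  [-1/4, -1/2, 9/10] . (h_0, h_2, h_3) = 1

Solving yields:
  h_0 = 10180/1597
  h_2 = 9320/1597
  h_3 = 9780/1597

Starting state is 0, so the expected hitting time is h_0 = 10180/1597.

Answer: 10180/1597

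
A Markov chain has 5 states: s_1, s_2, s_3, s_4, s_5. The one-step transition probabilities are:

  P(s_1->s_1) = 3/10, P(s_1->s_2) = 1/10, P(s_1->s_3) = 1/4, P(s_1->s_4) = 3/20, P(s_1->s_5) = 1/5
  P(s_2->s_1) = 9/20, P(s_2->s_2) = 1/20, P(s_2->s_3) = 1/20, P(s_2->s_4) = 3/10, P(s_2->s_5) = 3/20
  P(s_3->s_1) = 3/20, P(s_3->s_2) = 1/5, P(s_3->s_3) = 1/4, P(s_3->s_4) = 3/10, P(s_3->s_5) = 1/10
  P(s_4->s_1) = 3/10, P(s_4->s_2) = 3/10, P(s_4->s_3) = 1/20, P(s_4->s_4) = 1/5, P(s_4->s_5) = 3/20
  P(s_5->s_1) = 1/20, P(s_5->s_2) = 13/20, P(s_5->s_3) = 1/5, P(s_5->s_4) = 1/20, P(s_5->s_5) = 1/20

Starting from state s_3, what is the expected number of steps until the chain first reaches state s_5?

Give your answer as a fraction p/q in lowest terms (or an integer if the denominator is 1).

Answer: 182180/26971

Derivation:
Let h_i = expected steps to first reach s_5 from state i.
Boundary: h_s_5 = 0.
First-step equations for the other states:
  h_s_1 = 1 + 3/10*h_s_1 + 1/10*h_s_2 + 1/4*h_s_3 + 3/20*h_s_4 + 1/5*h_s_5
  h_s_2 = 1 + 9/20*h_s_1 + 1/20*h_s_2 + 1/20*h_s_3 + 3/10*h_s_4 + 3/20*h_s_5
  h_s_3 = 1 + 3/20*h_s_1 + 1/5*h_s_2 + 1/4*h_s_3 + 3/10*h_s_4 + 1/10*h_s_5
  h_s_4 = 1 + 3/10*h_s_1 + 3/10*h_s_2 + 1/20*h_s_3 + 1/5*h_s_4 + 3/20*h_s_5

Substituting h_s_5 = 0 and rearranging gives the linear system (I - Q) h = 1:
  [7/10, -1/10, -1/4, -3/20] . (h_s_1, h_s_2, h_s_3, h_s_4) = 1
  [-9/20, 19/20, -1/20, -3/10] . (h_s_1, h_s_2, h_s_3, h_s_4) = 1
  [-3/20, -1/5, 3/4, -3/10] . (h_s_1, h_s_2, h_s_3, h_s_4) = 1
  [-3/10, -3/10, -1/20, 4/5] . (h_s_1, h_s_2, h_s_3, h_s_4) = 1

Solving yields:
  h_s_1 = 164320/26971
  h_s_2 = 169600/26971
  h_s_3 = 182180/26971
  h_s_4 = 170320/26971

Starting state is s_3, so the expected hitting time is h_s_3 = 182180/26971.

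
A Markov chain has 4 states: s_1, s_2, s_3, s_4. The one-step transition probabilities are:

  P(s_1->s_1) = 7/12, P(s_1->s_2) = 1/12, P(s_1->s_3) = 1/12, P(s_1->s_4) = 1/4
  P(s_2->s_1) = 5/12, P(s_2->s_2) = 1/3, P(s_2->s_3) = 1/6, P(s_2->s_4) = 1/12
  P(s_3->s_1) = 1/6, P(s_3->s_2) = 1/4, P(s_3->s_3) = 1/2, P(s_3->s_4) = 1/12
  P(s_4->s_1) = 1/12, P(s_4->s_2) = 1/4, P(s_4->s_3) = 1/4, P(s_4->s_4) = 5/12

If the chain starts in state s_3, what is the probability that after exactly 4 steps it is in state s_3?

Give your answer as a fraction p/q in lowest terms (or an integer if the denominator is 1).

Computing P^4 by repeated multiplication:
P^1 =
  s_1: [7/12, 1/12, 1/12, 1/4]
  s_2: [5/12, 1/3, 1/6, 1/12]
  s_3: [1/6, 1/4, 1/2, 1/12]
  s_4: [1/12, 1/4, 1/4, 5/12]
P^2 =
  s_1: [59/144, 23/144, 1/6, 19/72]
  s_2: [5/12, 5/24, 7/36, 13/72]
  s_3: [7/24, 35/144, 47/144, 5/36]
  s_4: [11/48, 37/144, 5/18, 17/72]
P^3 =
  s_1: [307/864, 337/1728, 121/576, 23/96]
  s_2: [163/432, 19/96, 61/288, 23/108]
  s_3: [583/1728, 383/1728, 227/864, 77/432]
  s_4: [265/864, 403/1728, 449/1728, 173/864]
P^4 =
  s_1: [7123/20736, 53/256, 1177/5184, 1153/5184]
  s_2: [1229/3456, 2111/10368, 1159/5184, 563/2592]
  s_3: [601/1728, 163/768, 4997/20736, 2063/10368]
  s_4: [2323/6912, 503/2304, 1267/5184, 1043/5184]

(P^4)[s_3 -> s_3] = 4997/20736

Answer: 4997/20736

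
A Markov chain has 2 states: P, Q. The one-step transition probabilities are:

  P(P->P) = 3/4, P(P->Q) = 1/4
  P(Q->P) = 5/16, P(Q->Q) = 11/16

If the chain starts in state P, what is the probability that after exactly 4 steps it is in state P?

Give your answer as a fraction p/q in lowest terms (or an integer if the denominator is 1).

Computing P^4 by repeated multiplication:
P^1 =
  P: [3/4, 1/4]
  Q: [5/16, 11/16]
P^2 =
  P: [41/64, 23/64]
  Q: [115/256, 141/256]
P^3 =
  P: [607/1024, 417/1024]
  Q: [2085/4096, 2011/4096]
P^4 =
  P: [9369/16384, 7015/16384]
  Q: [35075/65536, 30461/65536]

(P^4)[P -> P] = 9369/16384

Answer: 9369/16384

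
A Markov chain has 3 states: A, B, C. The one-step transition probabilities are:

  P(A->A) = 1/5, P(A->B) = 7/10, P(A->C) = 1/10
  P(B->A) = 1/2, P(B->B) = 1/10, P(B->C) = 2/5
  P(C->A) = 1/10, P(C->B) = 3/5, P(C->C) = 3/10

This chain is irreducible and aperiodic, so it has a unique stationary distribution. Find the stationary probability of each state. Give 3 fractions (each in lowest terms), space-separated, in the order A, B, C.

Answer: 39/131 55/131 37/131

Derivation:
The stationary distribution satisfies pi = pi * P, i.e.:
  pi_A = 1/5*pi_A + 1/2*pi_B + 1/10*pi_C
  pi_B = 7/10*pi_A + 1/10*pi_B + 3/5*pi_C
  pi_C = 1/10*pi_A + 2/5*pi_B + 3/10*pi_C
with normalization: pi_A + pi_B + pi_C = 1.

Using the first 2 balance equations plus normalization, the linear system A*pi = b is:
  [-4/5, 1/2, 1/10] . pi = 0
  [7/10, -9/10, 3/5] . pi = 0
  [1, 1, 1] . pi = 1

Solving yields:
  pi_A = 39/131
  pi_B = 55/131
  pi_C = 37/131

Verification (pi * P):
  39/131*1/5 + 55/131*1/2 + 37/131*1/10 = 39/131 = pi_A  (ok)
  39/131*7/10 + 55/131*1/10 + 37/131*3/5 = 55/131 = pi_B  (ok)
  39/131*1/10 + 55/131*2/5 + 37/131*3/10 = 37/131 = pi_C  (ok)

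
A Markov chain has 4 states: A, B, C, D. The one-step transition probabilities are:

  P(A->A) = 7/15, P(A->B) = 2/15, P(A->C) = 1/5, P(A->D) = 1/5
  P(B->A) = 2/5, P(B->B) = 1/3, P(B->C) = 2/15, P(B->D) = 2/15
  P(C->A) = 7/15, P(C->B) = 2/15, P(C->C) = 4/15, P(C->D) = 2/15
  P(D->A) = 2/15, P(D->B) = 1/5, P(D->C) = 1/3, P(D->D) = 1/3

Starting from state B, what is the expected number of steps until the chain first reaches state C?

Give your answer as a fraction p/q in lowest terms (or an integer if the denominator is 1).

Let h_i = expected steps to first reach C from state i.
Boundary: h_C = 0.
First-step equations for the other states:
  h_A = 1 + 7/15*h_A + 2/15*h_B + 1/5*h_C + 1/5*h_D
  h_B = 1 + 2/5*h_A + 1/3*h_B + 2/15*h_C + 2/15*h_D
  h_D = 1 + 2/15*h_A + 1/5*h_B + 1/3*h_C + 1/3*h_D

Substituting h_C = 0 and rearranging gives the linear system (I - Q) h = 1:
  [8/15, -2/15, -1/5] . (h_A, h_B, h_D) = 1
  [-2/5, 2/3, -2/15] . (h_A, h_B, h_D) = 1
  [-2/15, -1/5, 2/3] . (h_A, h_B, h_D) = 1

Solving yields:
  h_A = 157/34
  h_B = 86/17
  h_D = 67/17

Starting state is B, so the expected hitting time is h_B = 86/17.

Answer: 86/17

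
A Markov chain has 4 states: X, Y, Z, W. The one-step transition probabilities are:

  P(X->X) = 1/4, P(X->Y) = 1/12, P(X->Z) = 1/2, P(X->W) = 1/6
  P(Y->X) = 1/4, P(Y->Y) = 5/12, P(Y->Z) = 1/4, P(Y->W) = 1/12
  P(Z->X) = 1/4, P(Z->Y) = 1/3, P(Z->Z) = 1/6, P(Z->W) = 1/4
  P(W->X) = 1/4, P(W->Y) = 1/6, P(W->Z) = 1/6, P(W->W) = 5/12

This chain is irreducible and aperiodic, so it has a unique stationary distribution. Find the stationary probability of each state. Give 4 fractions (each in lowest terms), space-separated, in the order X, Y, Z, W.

Answer: 1/4 27/106 115/424 95/424

Derivation:
The stationary distribution satisfies pi = pi * P, i.e.:
  pi_X = 1/4*pi_X + 1/4*pi_Y + 1/4*pi_Z + 1/4*pi_W
  pi_Y = 1/12*pi_X + 5/12*pi_Y + 1/3*pi_Z + 1/6*pi_W
  pi_Z = 1/2*pi_X + 1/4*pi_Y + 1/6*pi_Z + 1/6*pi_W
  pi_W = 1/6*pi_X + 1/12*pi_Y + 1/4*pi_Z + 5/12*pi_W
with normalization: pi_X + pi_Y + pi_Z + pi_W = 1.

Using the first 3 balance equations plus normalization, the linear system A*pi = b is:
  [-3/4, 1/4, 1/4, 1/4] . pi = 0
  [1/12, -7/12, 1/3, 1/6] . pi = 0
  [1/2, 1/4, -5/6, 1/6] . pi = 0
  [1, 1, 1, 1] . pi = 1

Solving yields:
  pi_X = 1/4
  pi_Y = 27/106
  pi_Z = 115/424
  pi_W = 95/424

Verification (pi * P):
  1/4*1/4 + 27/106*1/4 + 115/424*1/4 + 95/424*1/4 = 1/4 = pi_X  (ok)
  1/4*1/12 + 27/106*5/12 + 115/424*1/3 + 95/424*1/6 = 27/106 = pi_Y  (ok)
  1/4*1/2 + 27/106*1/4 + 115/424*1/6 + 95/424*1/6 = 115/424 = pi_Z  (ok)
  1/4*1/6 + 27/106*1/12 + 115/424*1/4 + 95/424*5/12 = 95/424 = pi_W  (ok)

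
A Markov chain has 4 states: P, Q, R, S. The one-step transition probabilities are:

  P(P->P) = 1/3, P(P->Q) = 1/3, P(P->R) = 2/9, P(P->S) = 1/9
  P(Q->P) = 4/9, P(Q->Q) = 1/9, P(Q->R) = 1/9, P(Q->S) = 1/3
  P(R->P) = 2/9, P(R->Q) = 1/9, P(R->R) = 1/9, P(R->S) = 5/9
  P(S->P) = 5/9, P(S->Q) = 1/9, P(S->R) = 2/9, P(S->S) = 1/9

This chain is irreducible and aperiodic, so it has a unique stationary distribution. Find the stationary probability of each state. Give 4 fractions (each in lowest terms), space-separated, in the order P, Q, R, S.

The stationary distribution satisfies pi = pi * P, i.e.:
  pi_P = 1/3*pi_P + 4/9*pi_Q + 2/9*pi_R + 5/9*pi_S
  pi_Q = 1/3*pi_P + 1/9*pi_Q + 1/9*pi_R + 1/9*pi_S
  pi_R = 2/9*pi_P + 1/9*pi_Q + 1/9*pi_R + 2/9*pi_S
  pi_S = 1/9*pi_P + 1/3*pi_Q + 5/9*pi_R + 1/9*pi_S
with normalization: pi_P + pi_Q + pi_R + pi_S = 1.

Using the first 3 balance equations plus normalization, the linear system A*pi = b is:
  [-2/3, 4/9, 2/9, 5/9] . pi = 0
  [1/3, -8/9, 1/9, 1/9] . pi = 0
  [2/9, 1/9, -8/9, 2/9] . pi = 0
  [1, 1, 1, 1] . pi = 1

Solving yields:
  pi_P = 389/1004
  pi_Q = 99/502
  pi_R = 181/1004
  pi_S = 59/251

Verification (pi * P):
  389/1004*1/3 + 99/502*4/9 + 181/1004*2/9 + 59/251*5/9 = 389/1004 = pi_P  (ok)
  389/1004*1/3 + 99/502*1/9 + 181/1004*1/9 + 59/251*1/9 = 99/502 = pi_Q  (ok)
  389/1004*2/9 + 99/502*1/9 + 181/1004*1/9 + 59/251*2/9 = 181/1004 = pi_R  (ok)
  389/1004*1/9 + 99/502*1/3 + 181/1004*5/9 + 59/251*1/9 = 59/251 = pi_S  (ok)

Answer: 389/1004 99/502 181/1004 59/251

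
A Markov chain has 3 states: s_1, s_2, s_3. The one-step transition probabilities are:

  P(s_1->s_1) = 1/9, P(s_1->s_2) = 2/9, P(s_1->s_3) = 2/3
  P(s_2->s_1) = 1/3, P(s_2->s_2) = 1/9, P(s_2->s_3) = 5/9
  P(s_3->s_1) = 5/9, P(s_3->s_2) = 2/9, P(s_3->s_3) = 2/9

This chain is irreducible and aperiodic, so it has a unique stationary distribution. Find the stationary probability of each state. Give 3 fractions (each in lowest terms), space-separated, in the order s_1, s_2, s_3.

Answer: 23/65 1/5 29/65

Derivation:
The stationary distribution satisfies pi = pi * P, i.e.:
  pi_s_1 = 1/9*pi_s_1 + 1/3*pi_s_2 + 5/9*pi_s_3
  pi_s_2 = 2/9*pi_s_1 + 1/9*pi_s_2 + 2/9*pi_s_3
  pi_s_3 = 2/3*pi_s_1 + 5/9*pi_s_2 + 2/9*pi_s_3
with normalization: pi_s_1 + pi_s_2 + pi_s_3 = 1.

Using the first 2 balance equations plus normalization, the linear system A*pi = b is:
  [-8/9, 1/3, 5/9] . pi = 0
  [2/9, -8/9, 2/9] . pi = 0
  [1, 1, 1] . pi = 1

Solving yields:
  pi_s_1 = 23/65
  pi_s_2 = 1/5
  pi_s_3 = 29/65

Verification (pi * P):
  23/65*1/9 + 1/5*1/3 + 29/65*5/9 = 23/65 = pi_s_1  (ok)
  23/65*2/9 + 1/5*1/9 + 29/65*2/9 = 1/5 = pi_s_2  (ok)
  23/65*2/3 + 1/5*5/9 + 29/65*2/9 = 29/65 = pi_s_3  (ok)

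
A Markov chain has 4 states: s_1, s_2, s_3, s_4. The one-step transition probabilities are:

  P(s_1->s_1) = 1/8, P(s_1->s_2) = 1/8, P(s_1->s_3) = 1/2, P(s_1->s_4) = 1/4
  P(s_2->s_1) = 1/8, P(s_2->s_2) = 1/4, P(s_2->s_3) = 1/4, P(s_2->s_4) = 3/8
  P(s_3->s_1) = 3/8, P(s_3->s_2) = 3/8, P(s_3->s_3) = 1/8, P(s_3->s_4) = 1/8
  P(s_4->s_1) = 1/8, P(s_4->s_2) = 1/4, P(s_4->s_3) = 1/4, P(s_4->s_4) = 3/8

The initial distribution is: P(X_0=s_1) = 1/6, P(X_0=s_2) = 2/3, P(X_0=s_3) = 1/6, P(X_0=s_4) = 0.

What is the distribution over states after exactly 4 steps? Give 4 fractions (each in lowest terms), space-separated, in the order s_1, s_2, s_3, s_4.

Propagating the distribution step by step (d_{t+1} = d_t * P):
d_0 = (s_1=1/6, s_2=2/3, s_3=1/6, s_4=0)
  d_1[s_1] = 1/6*1/8 + 2/3*1/8 + 1/6*3/8 + 0*1/8 = 1/6
  d_1[s_2] = 1/6*1/8 + 2/3*1/4 + 1/6*3/8 + 0*1/4 = 1/4
  d_1[s_3] = 1/6*1/2 + 2/3*1/4 + 1/6*1/8 + 0*1/4 = 13/48
  d_1[s_4] = 1/6*1/4 + 2/3*3/8 + 1/6*1/8 + 0*3/8 = 5/16
d_1 = (s_1=1/6, s_2=1/4, s_3=13/48, s_4=5/16)
  d_2[s_1] = 1/6*1/8 + 1/4*1/8 + 13/48*3/8 + 5/16*1/8 = 37/192
  d_2[s_2] = 1/6*1/8 + 1/4*1/4 + 13/48*3/8 + 5/16*1/4 = 101/384
  d_2[s_3] = 1/6*1/2 + 1/4*1/4 + 13/48*1/8 + 5/16*1/4 = 33/128
  d_2[s_4] = 1/6*1/4 + 1/4*3/8 + 13/48*1/8 + 5/16*3/8 = 55/192
d_2 = (s_1=37/192, s_2=101/384, s_3=33/128, s_4=55/192)
  d_3[s_1] = 37/192*1/8 + 101/384*1/8 + 33/128*3/8 + 55/192*1/8 = 97/512
  d_3[s_2] = 37/192*1/8 + 101/384*1/4 + 33/128*3/8 + 55/192*1/4 = 793/3072
  d_3[s_3] = 37/192*1/2 + 101/384*1/4 + 33/128*1/8 + 55/192*1/4 = 817/3072
  d_3[s_4] = 37/192*1/4 + 101/384*3/8 + 33/128*1/8 + 55/192*3/8 = 55/192
d_3 = (s_1=97/512, s_2=793/3072, s_3=817/3072, s_4=55/192)
  d_4[s_1] = 97/512*1/8 + 793/3072*1/8 + 817/3072*3/8 + 55/192*1/8 = 2353/12288
  d_4[s_2] = 97/512*1/8 + 793/3072*1/4 + 817/3072*3/8 + 55/192*1/4 = 6379/24576
  d_4[s_3] = 97/512*1/2 + 793/3072*1/4 + 817/3072*1/8 + 55/192*1/4 = 6491/24576
  d_4[s_4] = 97/512*1/4 + 793/3072*3/8 + 817/3072*1/8 + 55/192*3/8 = 875/3072
d_4 = (s_1=2353/12288, s_2=6379/24576, s_3=6491/24576, s_4=875/3072)

Answer: 2353/12288 6379/24576 6491/24576 875/3072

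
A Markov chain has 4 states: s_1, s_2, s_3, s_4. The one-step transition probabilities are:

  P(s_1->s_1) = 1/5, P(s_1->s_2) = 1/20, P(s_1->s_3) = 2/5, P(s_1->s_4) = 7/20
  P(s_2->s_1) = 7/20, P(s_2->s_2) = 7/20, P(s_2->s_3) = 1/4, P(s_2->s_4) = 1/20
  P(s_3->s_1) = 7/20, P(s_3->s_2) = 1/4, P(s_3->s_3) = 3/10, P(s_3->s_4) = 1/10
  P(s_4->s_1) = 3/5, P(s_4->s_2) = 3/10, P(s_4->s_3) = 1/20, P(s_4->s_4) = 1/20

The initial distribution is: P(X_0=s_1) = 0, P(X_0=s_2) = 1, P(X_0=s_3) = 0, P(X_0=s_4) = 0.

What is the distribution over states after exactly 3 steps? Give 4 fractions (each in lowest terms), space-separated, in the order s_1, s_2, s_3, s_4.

Propagating the distribution step by step (d_{t+1} = d_t * P):
d_0 = (s_1=0, s_2=1, s_3=0, s_4=0)
  d_1[s_1] = 0*1/5 + 1*7/20 + 0*7/20 + 0*3/5 = 7/20
  d_1[s_2] = 0*1/20 + 1*7/20 + 0*1/4 + 0*3/10 = 7/20
  d_1[s_3] = 0*2/5 + 1*1/4 + 0*3/10 + 0*1/20 = 1/4
  d_1[s_4] = 0*7/20 + 1*1/20 + 0*1/10 + 0*1/20 = 1/20
d_1 = (s_1=7/20, s_2=7/20, s_3=1/4, s_4=1/20)
  d_2[s_1] = 7/20*1/5 + 7/20*7/20 + 1/4*7/20 + 1/20*3/5 = 31/100
  d_2[s_2] = 7/20*1/20 + 7/20*7/20 + 1/4*1/4 + 1/20*3/10 = 87/400
  d_2[s_3] = 7/20*2/5 + 7/20*1/4 + 1/4*3/10 + 1/20*1/20 = 61/200
  d_2[s_4] = 7/20*7/20 + 7/20*1/20 + 1/4*1/10 + 1/20*1/20 = 67/400
d_2 = (s_1=31/100, s_2=87/400, s_3=61/200, s_4=67/400)
  d_3[s_1] = 31/100*1/5 + 87/400*7/20 + 61/200*7/20 + 67/400*3/5 = 2763/8000
  d_3[s_2] = 31/100*1/20 + 87/400*7/20 + 61/200*1/4 + 67/400*3/10 = 349/1600
  d_3[s_3] = 31/100*2/5 + 87/400*1/4 + 61/200*3/10 + 67/400*1/20 = 1113/4000
  d_3[s_4] = 31/100*7/20 + 87/400*1/20 + 61/200*1/10 + 67/400*1/20 = 633/4000
d_3 = (s_1=2763/8000, s_2=349/1600, s_3=1113/4000, s_4=633/4000)

Answer: 2763/8000 349/1600 1113/4000 633/4000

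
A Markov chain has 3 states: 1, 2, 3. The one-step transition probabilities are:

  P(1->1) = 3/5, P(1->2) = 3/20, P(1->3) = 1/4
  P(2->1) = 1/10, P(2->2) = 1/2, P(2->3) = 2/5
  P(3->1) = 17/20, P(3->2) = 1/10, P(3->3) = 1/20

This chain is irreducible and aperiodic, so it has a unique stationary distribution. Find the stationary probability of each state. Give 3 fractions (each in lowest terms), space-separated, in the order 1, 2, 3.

The stationary distribution satisfies pi = pi * P, i.e.:
  pi_1 = 3/5*pi_1 + 1/10*pi_2 + 17/20*pi_3
  pi_2 = 3/20*pi_1 + 1/2*pi_2 + 1/10*pi_3
  pi_3 = 1/4*pi_1 + 2/5*pi_2 + 1/20*pi_3
with normalization: pi_1 + pi_2 + pi_3 = 1.

Using the first 2 balance equations plus normalization, the linear system A*pi = b is:
  [-2/5, 1/10, 17/20] . pi = 0
  [3/20, -1/2, 1/10] . pi = 0
  [1, 1, 1] . pi = 1

Solving yields:
  pi_1 = 58/105
  pi_2 = 67/315
  pi_3 = 74/315

Verification (pi * P):
  58/105*3/5 + 67/315*1/10 + 74/315*17/20 = 58/105 = pi_1  (ok)
  58/105*3/20 + 67/315*1/2 + 74/315*1/10 = 67/315 = pi_2  (ok)
  58/105*1/4 + 67/315*2/5 + 74/315*1/20 = 74/315 = pi_3  (ok)

Answer: 58/105 67/315 74/315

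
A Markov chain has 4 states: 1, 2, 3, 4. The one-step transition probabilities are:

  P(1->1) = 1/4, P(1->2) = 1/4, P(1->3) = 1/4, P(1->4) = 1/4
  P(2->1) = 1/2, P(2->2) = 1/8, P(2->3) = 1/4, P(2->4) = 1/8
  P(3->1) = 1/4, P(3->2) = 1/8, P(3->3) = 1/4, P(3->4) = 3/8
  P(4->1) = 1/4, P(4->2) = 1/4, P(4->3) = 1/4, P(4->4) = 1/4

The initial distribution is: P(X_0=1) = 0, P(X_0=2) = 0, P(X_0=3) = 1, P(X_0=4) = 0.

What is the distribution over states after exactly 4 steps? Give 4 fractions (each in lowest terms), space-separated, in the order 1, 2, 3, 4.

Propagating the distribution step by step (d_{t+1} = d_t * P):
d_0 = (1=0, 2=0, 3=1, 4=0)
  d_1[1] = 0*1/4 + 0*1/2 + 1*1/4 + 0*1/4 = 1/4
  d_1[2] = 0*1/4 + 0*1/8 + 1*1/8 + 0*1/4 = 1/8
  d_1[3] = 0*1/4 + 0*1/4 + 1*1/4 + 0*1/4 = 1/4
  d_1[4] = 0*1/4 + 0*1/8 + 1*3/8 + 0*1/4 = 3/8
d_1 = (1=1/4, 2=1/8, 3=1/4, 4=3/8)
  d_2[1] = 1/4*1/4 + 1/8*1/2 + 1/4*1/4 + 3/8*1/4 = 9/32
  d_2[2] = 1/4*1/4 + 1/8*1/8 + 1/4*1/8 + 3/8*1/4 = 13/64
  d_2[3] = 1/4*1/4 + 1/8*1/4 + 1/4*1/4 + 3/8*1/4 = 1/4
  d_2[4] = 1/4*1/4 + 1/8*1/8 + 1/4*3/8 + 3/8*1/4 = 17/64
d_2 = (1=9/32, 2=13/64, 3=1/4, 4=17/64)
  d_3[1] = 9/32*1/4 + 13/64*1/2 + 1/4*1/4 + 17/64*1/4 = 77/256
  d_3[2] = 9/32*1/4 + 13/64*1/8 + 1/4*1/8 + 17/64*1/4 = 99/512
  d_3[3] = 9/32*1/4 + 13/64*1/4 + 1/4*1/4 + 17/64*1/4 = 1/4
  d_3[4] = 9/32*1/4 + 13/64*1/8 + 1/4*3/8 + 17/64*1/4 = 131/512
d_3 = (1=77/256, 2=99/512, 3=1/4, 4=131/512)
  d_4[1] = 77/256*1/4 + 99/512*1/2 + 1/4*1/4 + 131/512*1/4 = 611/2048
  d_4[2] = 77/256*1/4 + 99/512*1/8 + 1/4*1/8 + 131/512*1/4 = 797/4096
  d_4[3] = 77/256*1/4 + 99/512*1/4 + 1/4*1/4 + 131/512*1/4 = 1/4
  d_4[4] = 77/256*1/4 + 99/512*1/8 + 1/4*3/8 + 131/512*1/4 = 1053/4096
d_4 = (1=611/2048, 2=797/4096, 3=1/4, 4=1053/4096)

Answer: 611/2048 797/4096 1/4 1053/4096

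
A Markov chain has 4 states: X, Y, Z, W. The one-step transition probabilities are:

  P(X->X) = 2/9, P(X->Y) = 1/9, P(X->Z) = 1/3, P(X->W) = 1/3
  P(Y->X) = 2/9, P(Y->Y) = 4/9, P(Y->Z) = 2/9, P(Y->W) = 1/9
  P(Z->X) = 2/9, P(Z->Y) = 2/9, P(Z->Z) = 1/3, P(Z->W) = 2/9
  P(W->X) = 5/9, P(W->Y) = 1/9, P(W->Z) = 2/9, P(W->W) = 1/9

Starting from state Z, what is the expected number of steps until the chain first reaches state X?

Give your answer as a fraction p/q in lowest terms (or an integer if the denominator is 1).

Let h_i = expected steps to first reach X from state i.
Boundary: h_X = 0.
First-step equations for the other states:
  h_Y = 1 + 2/9*h_X + 4/9*h_Y + 2/9*h_Z + 1/9*h_W
  h_Z = 1 + 2/9*h_X + 2/9*h_Y + 1/3*h_Z + 2/9*h_W
  h_W = 1 + 5/9*h_X + 1/9*h_Y + 2/9*h_Z + 1/9*h_W

Substituting h_X = 0 and rearranging gives the linear system (I - Q) h = 1:
  [5/9, -2/9, -1/9] . (h_Y, h_Z, h_W) = 1
  [-2/9, 2/3, -2/9] . (h_Y, h_Z, h_W) = 1
  [-1/9, -2/9, 8/9] . (h_Y, h_Z, h_W) = 1

Solving yields:
  h_Y = 108/29
  h_Z = 207/58
  h_W = 72/29

Starting state is Z, so the expected hitting time is h_Z = 207/58.

Answer: 207/58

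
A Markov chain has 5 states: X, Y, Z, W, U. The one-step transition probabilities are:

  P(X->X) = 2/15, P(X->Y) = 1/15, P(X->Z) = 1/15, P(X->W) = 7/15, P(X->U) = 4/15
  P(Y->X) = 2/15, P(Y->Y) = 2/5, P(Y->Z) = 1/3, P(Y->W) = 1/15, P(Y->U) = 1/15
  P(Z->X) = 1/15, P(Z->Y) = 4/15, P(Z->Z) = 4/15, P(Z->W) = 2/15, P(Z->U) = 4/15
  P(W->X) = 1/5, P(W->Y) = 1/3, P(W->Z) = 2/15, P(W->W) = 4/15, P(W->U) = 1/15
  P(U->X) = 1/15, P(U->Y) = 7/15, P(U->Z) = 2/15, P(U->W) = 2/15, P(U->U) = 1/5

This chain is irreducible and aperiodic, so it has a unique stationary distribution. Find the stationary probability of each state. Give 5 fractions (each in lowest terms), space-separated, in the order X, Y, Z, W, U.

Answer: 4546/37915 12487/37915 1673/7583 6621/37915 5896/37915

Derivation:
The stationary distribution satisfies pi = pi * P, i.e.:
  pi_X = 2/15*pi_X + 2/15*pi_Y + 1/15*pi_Z + 1/5*pi_W + 1/15*pi_U
  pi_Y = 1/15*pi_X + 2/5*pi_Y + 4/15*pi_Z + 1/3*pi_W + 7/15*pi_U
  pi_Z = 1/15*pi_X + 1/3*pi_Y + 4/15*pi_Z + 2/15*pi_W + 2/15*pi_U
  pi_W = 7/15*pi_X + 1/15*pi_Y + 2/15*pi_Z + 4/15*pi_W + 2/15*pi_U
  pi_U = 4/15*pi_X + 1/15*pi_Y + 4/15*pi_Z + 1/15*pi_W + 1/5*pi_U
with normalization: pi_X + pi_Y + pi_Z + pi_W + pi_U = 1.

Using the first 4 balance equations plus normalization, the linear system A*pi = b is:
  [-13/15, 2/15, 1/15, 1/5, 1/15] . pi = 0
  [1/15, -3/5, 4/15, 1/3, 7/15] . pi = 0
  [1/15, 1/3, -11/15, 2/15, 2/15] . pi = 0
  [7/15, 1/15, 2/15, -11/15, 2/15] . pi = 0
  [1, 1, 1, 1, 1] . pi = 1

Solving yields:
  pi_X = 4546/37915
  pi_Y = 12487/37915
  pi_Z = 1673/7583
  pi_W = 6621/37915
  pi_U = 5896/37915

Verification (pi * P):
  4546/37915*2/15 + 12487/37915*2/15 + 1673/7583*1/15 + 6621/37915*1/5 + 5896/37915*1/15 = 4546/37915 = pi_X  (ok)
  4546/37915*1/15 + 12487/37915*2/5 + 1673/7583*4/15 + 6621/37915*1/3 + 5896/37915*7/15 = 12487/37915 = pi_Y  (ok)
  4546/37915*1/15 + 12487/37915*1/3 + 1673/7583*4/15 + 6621/37915*2/15 + 5896/37915*2/15 = 1673/7583 = pi_Z  (ok)
  4546/37915*7/15 + 12487/37915*1/15 + 1673/7583*2/15 + 6621/37915*4/15 + 5896/37915*2/15 = 6621/37915 = pi_W  (ok)
  4546/37915*4/15 + 12487/37915*1/15 + 1673/7583*4/15 + 6621/37915*1/15 + 5896/37915*1/5 = 5896/37915 = pi_U  (ok)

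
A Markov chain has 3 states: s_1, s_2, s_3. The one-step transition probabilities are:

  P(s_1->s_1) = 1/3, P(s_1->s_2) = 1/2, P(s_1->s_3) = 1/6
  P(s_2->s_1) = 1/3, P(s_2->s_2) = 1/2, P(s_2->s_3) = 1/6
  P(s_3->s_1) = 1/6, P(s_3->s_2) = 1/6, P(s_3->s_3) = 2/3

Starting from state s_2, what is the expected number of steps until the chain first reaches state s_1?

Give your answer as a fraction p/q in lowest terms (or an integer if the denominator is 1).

Let h_i = expected steps to first reach s_1 from state i.
Boundary: h_s_1 = 0.
First-step equations for the other states:
  h_s_2 = 1 + 1/3*h_s_1 + 1/2*h_s_2 + 1/6*h_s_3
  h_s_3 = 1 + 1/6*h_s_1 + 1/6*h_s_2 + 2/3*h_s_3

Substituting h_s_1 = 0 and rearranging gives the linear system (I - Q) h = 1:
  [1/2, -1/6] . (h_s_2, h_s_3) = 1
  [-1/6, 1/3] . (h_s_2, h_s_3) = 1

Solving yields:
  h_s_2 = 18/5
  h_s_3 = 24/5

Starting state is s_2, so the expected hitting time is h_s_2 = 18/5.

Answer: 18/5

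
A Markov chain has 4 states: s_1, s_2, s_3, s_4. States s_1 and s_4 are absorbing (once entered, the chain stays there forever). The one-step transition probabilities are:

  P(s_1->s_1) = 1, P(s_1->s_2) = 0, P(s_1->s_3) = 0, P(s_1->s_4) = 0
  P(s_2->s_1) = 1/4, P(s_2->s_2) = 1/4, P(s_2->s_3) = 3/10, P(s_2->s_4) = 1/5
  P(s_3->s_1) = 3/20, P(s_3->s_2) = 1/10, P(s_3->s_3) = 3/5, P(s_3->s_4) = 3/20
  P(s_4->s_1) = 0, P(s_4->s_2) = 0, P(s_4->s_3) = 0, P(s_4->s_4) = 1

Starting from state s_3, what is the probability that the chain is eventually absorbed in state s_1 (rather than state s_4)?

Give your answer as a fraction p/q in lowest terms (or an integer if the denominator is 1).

Answer: 55/108

Derivation:
Let a_i = P(absorbed in s_1 | start in state i).
Boundary conditions: a_s_1 = 1, a_s_4 = 0.
For each transient state i, a_i = sum_j P(i->j) * a_j:
  a_s_2 = 1/4*a_s_1 + 1/4*a_s_2 + 3/10*a_s_3 + 1/5*a_s_4
  a_s_3 = 3/20*a_s_1 + 1/10*a_s_2 + 3/5*a_s_3 + 3/20*a_s_4

Substituting a_s_1 = 1 and a_s_4 = 0, rearrange to (I - Q) a = r where r[i] = P(i -> s_1):
  [3/4, -3/10] . (a_s_2, a_s_3) = 1/4
  [-1/10, 2/5] . (a_s_2, a_s_3) = 3/20

Solving yields:
  a_s_2 = 29/54
  a_s_3 = 55/108

Starting state is s_3, so the absorption probability is a_s_3 = 55/108.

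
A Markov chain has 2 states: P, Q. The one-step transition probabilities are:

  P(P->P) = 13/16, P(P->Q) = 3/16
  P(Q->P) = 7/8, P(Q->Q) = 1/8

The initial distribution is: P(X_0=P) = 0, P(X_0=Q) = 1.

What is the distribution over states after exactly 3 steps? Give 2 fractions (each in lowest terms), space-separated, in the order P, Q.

Propagating the distribution step by step (d_{t+1} = d_t * P):
d_0 = (P=0, Q=1)
  d_1[P] = 0*13/16 + 1*7/8 = 7/8
  d_1[Q] = 0*3/16 + 1*1/8 = 1/8
d_1 = (P=7/8, Q=1/8)
  d_2[P] = 7/8*13/16 + 1/8*7/8 = 105/128
  d_2[Q] = 7/8*3/16 + 1/8*1/8 = 23/128
d_2 = (P=105/128, Q=23/128)
  d_3[P] = 105/128*13/16 + 23/128*7/8 = 1687/2048
  d_3[Q] = 105/128*3/16 + 23/128*1/8 = 361/2048
d_3 = (P=1687/2048, Q=361/2048)

Answer: 1687/2048 361/2048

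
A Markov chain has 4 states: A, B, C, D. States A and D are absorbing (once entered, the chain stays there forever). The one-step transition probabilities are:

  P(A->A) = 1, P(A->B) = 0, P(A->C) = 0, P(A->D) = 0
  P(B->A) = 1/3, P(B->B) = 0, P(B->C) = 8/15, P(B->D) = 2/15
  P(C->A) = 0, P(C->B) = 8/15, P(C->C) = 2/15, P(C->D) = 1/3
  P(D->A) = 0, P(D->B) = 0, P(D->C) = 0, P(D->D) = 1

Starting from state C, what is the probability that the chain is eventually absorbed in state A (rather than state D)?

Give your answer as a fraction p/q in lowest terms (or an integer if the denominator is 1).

Let a_i = P(absorbed in A | start in state i).
Boundary conditions: a_A = 1, a_D = 0.
For each transient state i, a_i = sum_j P(i->j) * a_j:
  a_B = 1/3*a_A + 0*a_B + 8/15*a_C + 2/15*a_D
  a_C = 0*a_A + 8/15*a_B + 2/15*a_C + 1/3*a_D

Substituting a_A = 1 and a_D = 0, rearrange to (I - Q) a = r where r[i] = P(i -> A):
  [1, -8/15] . (a_B, a_C) = 1/3
  [-8/15, 13/15] . (a_B, a_C) = 0

Solving yields:
  a_B = 65/131
  a_C = 40/131

Starting state is C, so the absorption probability is a_C = 40/131.

Answer: 40/131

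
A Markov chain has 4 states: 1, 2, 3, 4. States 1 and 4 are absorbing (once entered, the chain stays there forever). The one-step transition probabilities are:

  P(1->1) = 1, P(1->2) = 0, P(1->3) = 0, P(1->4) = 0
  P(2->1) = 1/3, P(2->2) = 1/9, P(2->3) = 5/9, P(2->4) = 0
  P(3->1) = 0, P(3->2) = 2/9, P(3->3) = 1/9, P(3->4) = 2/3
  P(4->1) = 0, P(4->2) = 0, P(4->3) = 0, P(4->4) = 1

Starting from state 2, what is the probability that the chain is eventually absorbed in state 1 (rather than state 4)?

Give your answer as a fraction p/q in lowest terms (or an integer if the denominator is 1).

Answer: 4/9

Derivation:
Let a_i = P(absorbed in 1 | start in state i).
Boundary conditions: a_1 = 1, a_4 = 0.
For each transient state i, a_i = sum_j P(i->j) * a_j:
  a_2 = 1/3*a_1 + 1/9*a_2 + 5/9*a_3 + 0*a_4
  a_3 = 0*a_1 + 2/9*a_2 + 1/9*a_3 + 2/3*a_4

Substituting a_1 = 1 and a_4 = 0, rearrange to (I - Q) a = r where r[i] = P(i -> 1):
  [8/9, -5/9] . (a_2, a_3) = 1/3
  [-2/9, 8/9] . (a_2, a_3) = 0

Solving yields:
  a_2 = 4/9
  a_3 = 1/9

Starting state is 2, so the absorption probability is a_2 = 4/9.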